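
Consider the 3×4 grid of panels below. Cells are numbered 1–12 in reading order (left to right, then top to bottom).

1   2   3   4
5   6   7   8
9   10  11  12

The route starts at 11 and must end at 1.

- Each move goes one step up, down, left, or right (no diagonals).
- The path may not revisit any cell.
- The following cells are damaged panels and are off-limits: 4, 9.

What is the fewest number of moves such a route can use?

The Manhattan distance from 11 to 1 is |3−1| + |3−1| = 4, so at least 4 moves are needed.
A route of 4 moves achieves this: 11 → 7 → 3 → 2 → 1.
Since 4 matches the lower bound, it is optimal.

4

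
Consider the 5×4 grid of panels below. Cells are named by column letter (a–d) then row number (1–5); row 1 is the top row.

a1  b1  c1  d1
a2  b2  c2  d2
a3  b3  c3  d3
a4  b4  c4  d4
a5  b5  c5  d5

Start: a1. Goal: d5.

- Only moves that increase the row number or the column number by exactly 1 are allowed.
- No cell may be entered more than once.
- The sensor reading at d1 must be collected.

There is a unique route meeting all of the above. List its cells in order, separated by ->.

Moves only go right or down, so the column and row indices never decrease.
Route from a1: 3× right (reaching d1), 4× down (reaching d5) — 7 moves in all.
Check: all required cells visited.

a1 -> b1 -> c1 -> d1 -> d2 -> d3 -> d4 -> d5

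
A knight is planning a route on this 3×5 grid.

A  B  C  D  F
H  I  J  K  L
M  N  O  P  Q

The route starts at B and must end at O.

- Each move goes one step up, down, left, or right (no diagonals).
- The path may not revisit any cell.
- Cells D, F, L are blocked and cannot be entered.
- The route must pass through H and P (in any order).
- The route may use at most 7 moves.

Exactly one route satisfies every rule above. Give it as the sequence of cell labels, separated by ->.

B -> A -> H -> I -> J -> K -> P -> O

Any route must reach H and P and still end at O within 7 moves, so the order of the required stops is forced.
Route from B: left to A, down to H, 3× right (reaching K), down to P, left to O — 7 moves in all.
Check: all required cells visited; 7 ≤ 7 moves.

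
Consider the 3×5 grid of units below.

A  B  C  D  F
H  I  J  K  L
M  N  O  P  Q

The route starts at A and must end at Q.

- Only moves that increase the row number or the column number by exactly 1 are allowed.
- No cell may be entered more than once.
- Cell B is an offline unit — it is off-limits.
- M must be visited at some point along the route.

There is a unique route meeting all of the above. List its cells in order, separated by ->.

A -> H -> M -> N -> O -> P -> Q

Moves only go right or down, so the column and row indices never decrease.
Route from A: down 2 to M, right 4 to Q — 6 moves in all.
Check: all required cells visited.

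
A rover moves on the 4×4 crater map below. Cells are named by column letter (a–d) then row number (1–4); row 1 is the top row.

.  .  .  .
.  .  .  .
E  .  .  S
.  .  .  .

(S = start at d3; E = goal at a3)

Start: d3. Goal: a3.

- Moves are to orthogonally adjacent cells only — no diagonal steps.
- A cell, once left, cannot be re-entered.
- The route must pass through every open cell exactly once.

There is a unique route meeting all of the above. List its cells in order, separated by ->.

d3 -> d4 -> c4 -> c3 -> c2 -> d2 -> d1 -> c1 -> b1 -> a1 -> a2 -> b2 -> b3 -> b4 -> a4 -> a3

Need to visit all 16 open cells exactly once, starting at d3 and ending at a3.
Cell a4 has only two open neighbours (a3 and b4), so the path must pass straight through it: one of those is the cell it's entered from and the other is where it exits.
Route from d3: down to d4, left to c4, 2× up (reaching c2), right to d2, up to d1, 3× left (reaching a1), down to a2, right to b2, 2× down (reaching b4), left to a4, up to a3 — 15 moves in all.
Check: all 16 open cells covered.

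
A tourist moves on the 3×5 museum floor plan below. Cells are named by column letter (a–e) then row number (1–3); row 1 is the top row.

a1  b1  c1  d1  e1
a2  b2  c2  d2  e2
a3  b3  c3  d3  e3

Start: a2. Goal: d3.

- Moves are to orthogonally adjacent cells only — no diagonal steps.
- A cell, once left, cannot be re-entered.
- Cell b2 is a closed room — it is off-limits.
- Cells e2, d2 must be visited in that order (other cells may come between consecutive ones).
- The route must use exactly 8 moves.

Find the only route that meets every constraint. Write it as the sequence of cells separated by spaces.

a2 a1 b1 c1 d1 e1 e2 d2 d3

The waypoints must appear in the order e2, d2, with no cell reused.
Route from a2: up to a1, 4× right (reaching e1), down to e2, left to d2, down to d3 — 8 moves in all.
Check: order respected (e2 at step 6, d2 at step 7); 8 moves as required.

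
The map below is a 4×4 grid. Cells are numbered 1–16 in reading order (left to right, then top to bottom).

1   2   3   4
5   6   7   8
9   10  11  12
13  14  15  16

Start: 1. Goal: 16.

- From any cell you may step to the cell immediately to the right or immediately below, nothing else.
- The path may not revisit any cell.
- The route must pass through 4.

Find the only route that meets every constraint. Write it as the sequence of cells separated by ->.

1 -> 2 -> 3 -> 4 -> 8 -> 12 -> 16

Moves only go right or down, so the column and row indices never decrease.
Route from 1: 3× right (reaching 4), 3× down (reaching 16) — 6 moves in all.
Check: all required cells visited.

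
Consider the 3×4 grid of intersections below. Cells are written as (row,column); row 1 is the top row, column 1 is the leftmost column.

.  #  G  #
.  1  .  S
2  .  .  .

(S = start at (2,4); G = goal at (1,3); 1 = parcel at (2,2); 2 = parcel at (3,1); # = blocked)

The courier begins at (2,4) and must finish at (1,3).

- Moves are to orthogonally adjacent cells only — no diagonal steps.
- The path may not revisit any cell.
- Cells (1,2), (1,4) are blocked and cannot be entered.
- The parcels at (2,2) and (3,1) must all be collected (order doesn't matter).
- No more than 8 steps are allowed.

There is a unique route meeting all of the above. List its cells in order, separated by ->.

The budget equals the shortest possible length, so every move has to be on a shortest route through the required cells.
Route from (2,4): down 1 to (3,4), left 3 to (3,1), up 1 to (2,1), right 2 to (2,3), up 1 to (1,3) — 8 moves in all.
Check: all required cells visited; 8 ≤ 8 moves.

(2,4) -> (3,4) -> (3,3) -> (3,2) -> (3,1) -> (2,1) -> (2,2) -> (2,3) -> (1,3)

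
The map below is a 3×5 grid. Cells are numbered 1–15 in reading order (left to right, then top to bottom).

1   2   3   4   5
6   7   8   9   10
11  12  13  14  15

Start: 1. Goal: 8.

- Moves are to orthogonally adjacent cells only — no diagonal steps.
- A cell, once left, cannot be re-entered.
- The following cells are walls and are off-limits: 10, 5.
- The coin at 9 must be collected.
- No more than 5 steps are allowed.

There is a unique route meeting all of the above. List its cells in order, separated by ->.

The 5-move cap with required stops at 9 leaves no slack for detours.
Route from 1: right 3 to 4, down 1 to 9, left 1 to 8 — 5 moves in all.
Check: all required cells visited; 5 ≤ 5 moves.

1 -> 2 -> 3 -> 4 -> 9 -> 8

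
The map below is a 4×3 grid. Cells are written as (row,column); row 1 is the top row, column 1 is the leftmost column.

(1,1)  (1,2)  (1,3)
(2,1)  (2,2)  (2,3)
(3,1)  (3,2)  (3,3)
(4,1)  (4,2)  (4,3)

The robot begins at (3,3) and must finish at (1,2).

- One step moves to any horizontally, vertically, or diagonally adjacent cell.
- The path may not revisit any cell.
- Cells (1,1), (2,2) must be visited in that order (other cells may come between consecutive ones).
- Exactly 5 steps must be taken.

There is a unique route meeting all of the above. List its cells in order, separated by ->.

The waypoints must appear in the order (1,1), (2,2), with no cell reused.
Route from (3,3): left to (3,2), up-left to (2,1), up to (1,1), down-right to (2,2), up to (1,2) — 5 moves in all.
Check: order respected ((1,1) at step 3, (2,2) at step 4); 5 moves as required.

(3,3) -> (3,2) -> (2,1) -> (1,1) -> (2,2) -> (1,2)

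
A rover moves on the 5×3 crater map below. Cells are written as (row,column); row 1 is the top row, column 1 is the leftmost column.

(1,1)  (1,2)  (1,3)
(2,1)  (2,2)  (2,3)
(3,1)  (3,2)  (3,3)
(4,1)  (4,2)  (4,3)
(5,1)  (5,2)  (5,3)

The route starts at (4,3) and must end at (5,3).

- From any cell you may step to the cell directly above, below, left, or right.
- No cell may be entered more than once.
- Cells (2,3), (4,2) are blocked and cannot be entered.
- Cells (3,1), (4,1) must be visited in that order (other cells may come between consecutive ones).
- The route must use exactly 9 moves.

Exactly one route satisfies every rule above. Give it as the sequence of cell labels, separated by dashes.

(4,3) - (3,3) - (3,2) - (2,2) - (2,1) - (3,1) - (4,1) - (5,1) - (5,2) - (5,3)

The waypoints must appear in the order (3,1), (4,1), with no cell reused.
Route from (4,3): up 1 to (3,3), left 1 to (3,2), up 1 to (2,2), left 1 to (2,1), down 3 to (5,1), right 2 to (5,3) — 9 moves in all.
Check: order respected ((3,1) at step 5, (4,1) at step 6); 9 moves as required.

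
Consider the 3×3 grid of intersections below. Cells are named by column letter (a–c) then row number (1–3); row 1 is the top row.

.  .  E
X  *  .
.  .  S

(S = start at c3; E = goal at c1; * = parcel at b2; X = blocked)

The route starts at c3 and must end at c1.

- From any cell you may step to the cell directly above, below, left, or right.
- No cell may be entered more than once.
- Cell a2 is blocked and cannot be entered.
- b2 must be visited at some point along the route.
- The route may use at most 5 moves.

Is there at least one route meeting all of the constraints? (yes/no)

yes

One route that works: c3 → c2 → b2 → b1 → c1.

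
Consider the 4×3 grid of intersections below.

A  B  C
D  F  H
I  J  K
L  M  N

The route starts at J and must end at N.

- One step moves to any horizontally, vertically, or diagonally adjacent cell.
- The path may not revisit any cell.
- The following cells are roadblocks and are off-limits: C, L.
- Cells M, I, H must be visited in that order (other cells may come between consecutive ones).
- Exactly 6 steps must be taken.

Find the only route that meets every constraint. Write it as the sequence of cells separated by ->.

J -> M -> I -> F -> H -> K -> N

The waypoints must appear in the order M, I, H, with no cell reused.
Route from J: down 1 to M, up-left 1 to I, up-right 1 to F, right 1 to H, down 2 to N — 6 moves in all.
Check: order respected (M at step 1, I at step 2, H at step 4); 6 moves as required.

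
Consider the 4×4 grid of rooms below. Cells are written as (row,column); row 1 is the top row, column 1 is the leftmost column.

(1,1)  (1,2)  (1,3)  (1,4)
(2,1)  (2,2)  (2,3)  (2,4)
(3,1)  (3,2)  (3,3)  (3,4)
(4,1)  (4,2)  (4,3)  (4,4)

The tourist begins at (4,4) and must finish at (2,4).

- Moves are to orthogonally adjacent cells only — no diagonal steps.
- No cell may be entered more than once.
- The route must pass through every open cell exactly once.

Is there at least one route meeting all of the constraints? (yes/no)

Colour the cells like a checkerboard: each orthogonal step flips colour, so a Hamiltonian route alternates colours. Here there are 8 cells of one colour and 8 of the other, with start on the same colour as the goal — the counts and endpoints can't be arranged into an alternating sequence of length 16, so no Hamiltonian route exists.

no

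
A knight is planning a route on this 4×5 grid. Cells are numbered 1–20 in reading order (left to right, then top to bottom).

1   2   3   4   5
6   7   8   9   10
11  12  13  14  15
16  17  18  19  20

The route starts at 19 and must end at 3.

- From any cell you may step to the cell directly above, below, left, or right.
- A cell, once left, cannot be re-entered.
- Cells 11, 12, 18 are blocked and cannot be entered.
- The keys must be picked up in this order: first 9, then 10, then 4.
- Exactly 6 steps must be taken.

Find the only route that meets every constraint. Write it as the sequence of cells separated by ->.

The waypoints must appear in the order 9, 10, 4, with no cell reused.
Route from 19: up 2 to 9, right 1 to 10, up 1 to 5, left 2 to 3 — 6 moves in all.
Check: order respected (9 at step 2, 10 at step 3, 4 at step 5); 6 moves as required.

19 -> 14 -> 9 -> 10 -> 5 -> 4 -> 3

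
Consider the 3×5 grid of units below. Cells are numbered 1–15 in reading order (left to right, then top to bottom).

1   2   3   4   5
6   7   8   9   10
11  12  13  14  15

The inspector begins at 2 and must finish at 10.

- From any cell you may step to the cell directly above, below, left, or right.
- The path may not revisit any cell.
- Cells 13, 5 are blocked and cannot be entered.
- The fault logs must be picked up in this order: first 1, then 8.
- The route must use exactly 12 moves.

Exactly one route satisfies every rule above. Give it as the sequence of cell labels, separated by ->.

2 -> 1 -> 6 -> 11 -> 12 -> 7 -> 8 -> 3 -> 4 -> 9 -> 14 -> 15 -> 10

The waypoints must appear in the order 1, 8, with no cell reused.
Route from 2: left to 1, 2× down (reaching 11), right to 12, up to 7, right to 8, up to 3, right to 4, 2× down (reaching 14), right to 15, up to 10 — 12 moves in all.
Check: order respected (1 at step 1, 8 at step 6); 12 moves as required.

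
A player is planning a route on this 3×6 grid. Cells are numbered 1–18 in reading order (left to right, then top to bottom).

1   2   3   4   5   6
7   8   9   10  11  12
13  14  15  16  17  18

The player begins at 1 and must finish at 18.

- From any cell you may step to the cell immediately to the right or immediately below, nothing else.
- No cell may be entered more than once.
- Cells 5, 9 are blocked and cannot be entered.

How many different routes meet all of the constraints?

A right/down-only route from 1 to 18 makes exactly 2 down-moves and 5 right-moves in some order.
With no other constraints that would be C(7,2) = 21 routes.
Subtract routes through each blocked cell (inclusion–exclusion for overlaps): − through 5: 3 − through 9: 12 → 6.
That gives 6 routes.

6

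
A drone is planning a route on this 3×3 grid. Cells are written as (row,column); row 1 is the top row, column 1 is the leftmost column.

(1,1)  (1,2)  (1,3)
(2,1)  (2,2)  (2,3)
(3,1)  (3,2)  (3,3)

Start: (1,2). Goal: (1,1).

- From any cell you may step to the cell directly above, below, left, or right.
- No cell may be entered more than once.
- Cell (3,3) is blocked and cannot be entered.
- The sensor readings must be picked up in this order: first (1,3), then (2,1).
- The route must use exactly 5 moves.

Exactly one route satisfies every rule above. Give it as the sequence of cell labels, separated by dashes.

The waypoints must appear in the order (1,3), (2,1), with no cell reused.
Route from (1,2): right 1 to (1,3), down 1 to (2,3), left 2 to (2,1), up 1 to (1,1) — 5 moves in all.
Check: order respected ((1,3) at step 1, (2,1) at step 4); 5 moves as required.

(1,2) - (1,3) - (2,3) - (2,2) - (2,1) - (1,1)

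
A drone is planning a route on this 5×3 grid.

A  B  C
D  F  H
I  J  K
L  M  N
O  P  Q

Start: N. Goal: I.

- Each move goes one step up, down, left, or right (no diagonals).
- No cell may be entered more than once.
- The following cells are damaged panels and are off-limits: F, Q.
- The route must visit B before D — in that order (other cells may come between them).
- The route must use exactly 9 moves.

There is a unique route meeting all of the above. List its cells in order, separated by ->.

N -> M -> J -> K -> H -> C -> B -> A -> D -> I

The waypoints must appear in the order B, D, with no cell reused.
Route from N: left to M, up to J, right to K, 2× up (reaching C), 2× left (reaching A), 2× down (reaching I) — 9 moves in all.
Check: order respected (B at step 6, D at step 8); 9 moves as required.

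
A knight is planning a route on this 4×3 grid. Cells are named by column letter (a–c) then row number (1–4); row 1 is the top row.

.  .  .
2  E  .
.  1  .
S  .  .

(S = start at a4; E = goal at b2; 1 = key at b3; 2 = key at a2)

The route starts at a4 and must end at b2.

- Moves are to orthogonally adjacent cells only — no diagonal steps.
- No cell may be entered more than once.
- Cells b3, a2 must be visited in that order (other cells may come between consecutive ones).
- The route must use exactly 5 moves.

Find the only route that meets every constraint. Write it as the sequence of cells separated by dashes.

The waypoints must appear in the order b3, a2, with no cell reused.
Route from a4: right 1 to b4, up 1 to b3, left 1 to a3, up 1 to a2, right 1 to b2 — 5 moves in all.
Check: order respected (1 at step 2, 2 at step 4); 5 moves as required.

a4 - b4 - b3 - a3 - a2 - b2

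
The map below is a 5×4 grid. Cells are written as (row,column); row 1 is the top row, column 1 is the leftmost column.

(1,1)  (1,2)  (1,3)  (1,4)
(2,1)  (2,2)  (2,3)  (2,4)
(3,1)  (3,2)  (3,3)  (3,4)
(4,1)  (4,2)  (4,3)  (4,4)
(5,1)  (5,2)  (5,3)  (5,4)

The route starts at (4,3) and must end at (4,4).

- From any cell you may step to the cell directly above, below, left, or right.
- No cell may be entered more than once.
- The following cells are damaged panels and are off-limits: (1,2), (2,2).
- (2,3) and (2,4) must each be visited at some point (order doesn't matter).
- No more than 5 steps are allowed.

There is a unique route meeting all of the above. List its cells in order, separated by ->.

The budget equals the shortest possible length, so every move has to be on a shortest route through the required cells.
Route from (4,3): up 2 to (2,3), right 1 to (2,4), down 2 to (4,4) — 5 moves in all.
Check: all required cells visited; 5 ≤ 5 moves.

(4,3) -> (3,3) -> (2,3) -> (2,4) -> (3,4) -> (4,4)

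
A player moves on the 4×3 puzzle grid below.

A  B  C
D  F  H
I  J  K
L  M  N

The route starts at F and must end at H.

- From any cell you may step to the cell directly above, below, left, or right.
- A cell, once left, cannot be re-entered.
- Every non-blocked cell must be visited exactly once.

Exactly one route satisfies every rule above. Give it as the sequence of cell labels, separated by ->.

F -> J -> K -> N -> M -> L -> I -> D -> A -> B -> C -> H

Need to visit all 12 open cells exactly once, starting at F and ending at H.
Route from F: down to J, right to K, down to N, 2× left (reaching L), 3× up (reaching A), 2× right (reaching C), down to H — 11 moves in all.
Check: all 12 open cells covered.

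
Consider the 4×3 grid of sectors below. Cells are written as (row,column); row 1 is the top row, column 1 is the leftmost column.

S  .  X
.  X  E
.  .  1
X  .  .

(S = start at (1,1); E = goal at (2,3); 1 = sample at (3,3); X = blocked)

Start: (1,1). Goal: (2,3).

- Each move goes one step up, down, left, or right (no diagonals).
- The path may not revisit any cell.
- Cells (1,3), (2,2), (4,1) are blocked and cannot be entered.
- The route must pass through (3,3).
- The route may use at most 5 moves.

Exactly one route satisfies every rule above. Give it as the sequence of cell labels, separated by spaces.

(1,1) (2,1) (3,1) (3,2) (3,3) (2,3)

Any route must reach (3,3) and still end at (2,3) within 5 moves, so the order of the required stops is forced.
Route from (1,1): 2× down (reaching (3,1)), 2× right (reaching (3,3)), up to (2,3) — 5 moves in all.
Check: all required cells visited; 5 ≤ 5 moves.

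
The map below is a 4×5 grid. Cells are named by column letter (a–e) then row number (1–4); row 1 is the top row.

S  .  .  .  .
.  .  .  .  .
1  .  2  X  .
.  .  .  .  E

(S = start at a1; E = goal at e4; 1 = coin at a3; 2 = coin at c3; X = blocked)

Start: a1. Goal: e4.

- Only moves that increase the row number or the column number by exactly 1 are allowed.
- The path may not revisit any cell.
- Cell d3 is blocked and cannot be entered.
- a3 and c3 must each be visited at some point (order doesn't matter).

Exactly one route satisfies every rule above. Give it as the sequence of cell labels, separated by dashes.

Moves only go right or down, so the column and row indices never decrease.
Route from a1: 2× down (reaching a3), 2× right (reaching c3), down to c4, 2× right (reaching e4) — 7 moves in all.
Check: all required cells visited.

a1 - a2 - a3 - b3 - c3 - c4 - d4 - e4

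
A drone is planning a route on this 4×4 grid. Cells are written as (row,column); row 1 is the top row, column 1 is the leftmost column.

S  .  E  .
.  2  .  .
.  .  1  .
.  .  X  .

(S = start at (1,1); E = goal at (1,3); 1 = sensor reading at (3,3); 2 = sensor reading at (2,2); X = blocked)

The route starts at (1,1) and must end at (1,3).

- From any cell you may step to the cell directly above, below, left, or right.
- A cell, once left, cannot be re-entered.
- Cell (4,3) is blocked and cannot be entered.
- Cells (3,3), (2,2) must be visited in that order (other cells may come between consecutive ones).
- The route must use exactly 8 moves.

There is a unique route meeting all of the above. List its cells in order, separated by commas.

The waypoints must appear in the order (3,3), (2,2), with no cell reused.
Route from (1,1): 2× down (reaching (3,1)), 2× right (reaching (3,3)), up to (2,3), left to (2,2), up to (1,2), right to (1,3) — 8 moves in all.
Check: order respected (1 at step 4, 2 at step 6); 8 moves as required.

(1,1), (2,1), (3,1), (3,2), (3,3), (2,3), (2,2), (1,2), (1,3)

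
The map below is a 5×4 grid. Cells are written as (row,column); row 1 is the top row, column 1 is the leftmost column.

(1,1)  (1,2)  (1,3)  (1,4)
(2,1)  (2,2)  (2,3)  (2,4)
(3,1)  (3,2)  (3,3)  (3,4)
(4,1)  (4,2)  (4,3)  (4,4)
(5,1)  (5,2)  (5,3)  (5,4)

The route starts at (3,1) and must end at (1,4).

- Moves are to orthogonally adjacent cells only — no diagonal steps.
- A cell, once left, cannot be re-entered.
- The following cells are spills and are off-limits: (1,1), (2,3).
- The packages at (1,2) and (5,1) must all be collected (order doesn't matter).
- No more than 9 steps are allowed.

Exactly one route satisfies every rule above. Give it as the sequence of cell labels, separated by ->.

(3,1) -> (4,1) -> (5,1) -> (5,2) -> (4,2) -> (3,2) -> (2,2) -> (1,2) -> (1,3) -> (1,4)

The 9-move cap with required stops at (1,2), (5,1) leaves no slack for detours.
Route from (3,1): down 2 to (5,1), right 1 to (5,2), up 4 to (1,2), right 2 to (1,4) — 9 moves in all.
Check: all required cells visited; 9 ≤ 9 moves.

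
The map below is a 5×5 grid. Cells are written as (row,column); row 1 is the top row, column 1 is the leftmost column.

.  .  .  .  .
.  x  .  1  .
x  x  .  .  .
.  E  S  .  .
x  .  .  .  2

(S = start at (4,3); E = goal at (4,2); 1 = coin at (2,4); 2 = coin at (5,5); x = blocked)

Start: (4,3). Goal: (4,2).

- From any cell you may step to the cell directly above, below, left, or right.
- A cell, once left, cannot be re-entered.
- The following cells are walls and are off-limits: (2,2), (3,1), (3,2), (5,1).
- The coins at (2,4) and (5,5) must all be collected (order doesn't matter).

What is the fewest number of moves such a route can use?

11

Any route passes through (2,4) and (5,5) in some order between (4,3) and (4,2). Summing Manhattan distances along each leg and taking the cheapest ordering ((4,3) → (2,4) → (5,5) → (4,2)) gives a lower bound of 3 + 4 + 4 = 11 moves.
A route of 11 moves achieves this: (4,3) → (3,3) → (2,3) → (2,4) → (3,4) → (4,4) → (4,5) → (5,5) → (5,4) → (5,3) → (5,2) → (4,2).
Since 11 matches the lower bound, it is optimal.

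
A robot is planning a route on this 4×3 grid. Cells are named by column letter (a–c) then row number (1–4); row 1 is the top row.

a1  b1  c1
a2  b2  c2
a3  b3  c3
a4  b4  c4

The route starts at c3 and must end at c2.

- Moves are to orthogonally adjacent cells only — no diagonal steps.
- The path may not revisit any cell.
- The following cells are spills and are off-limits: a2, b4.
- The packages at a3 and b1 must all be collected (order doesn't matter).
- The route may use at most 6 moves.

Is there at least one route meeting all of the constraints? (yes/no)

no

Even ignoring the no-revisit rule, getting from c3 to c2, taking the cheapest ordering c3 → a3 → b1 → c2 needs at least 2 + 3 + 2 = 7 moves (Manhattan distance per leg), which exceeds the 6-move limit.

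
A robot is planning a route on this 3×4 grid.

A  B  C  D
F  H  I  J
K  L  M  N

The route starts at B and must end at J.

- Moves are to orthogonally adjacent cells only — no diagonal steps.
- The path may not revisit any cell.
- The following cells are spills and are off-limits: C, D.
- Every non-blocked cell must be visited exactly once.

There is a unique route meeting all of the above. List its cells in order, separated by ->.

Need to visit all 10 open cells exactly once, starting at B and ending at J.
Cell A has only two open neighbours (F and B), so the path must pass straight through it: one of those is the cell it's entered from and the other is where it exits.
Route from B: left 1 to A, down 2 to K, right 1 to L, up 1 to H, right 1 to I, down 1 to M, right 1 to N, up 1 to J — 9 moves in all.
Check: all 10 open cells covered.

B -> A -> F -> K -> L -> H -> I -> M -> N -> J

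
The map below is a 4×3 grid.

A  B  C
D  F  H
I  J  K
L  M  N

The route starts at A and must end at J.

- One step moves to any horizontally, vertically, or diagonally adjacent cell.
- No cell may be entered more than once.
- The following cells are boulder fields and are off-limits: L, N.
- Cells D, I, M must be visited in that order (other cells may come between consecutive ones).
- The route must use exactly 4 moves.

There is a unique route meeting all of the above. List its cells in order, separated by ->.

The waypoints must appear in the order D, I, M, with no cell reused.
Route from A: 2× down (reaching I), down-right to M, up to J — 4 moves in all.
Check: order respected (D at step 1, I at step 2, M at step 3); 4 moves as required.

A -> D -> I -> M -> J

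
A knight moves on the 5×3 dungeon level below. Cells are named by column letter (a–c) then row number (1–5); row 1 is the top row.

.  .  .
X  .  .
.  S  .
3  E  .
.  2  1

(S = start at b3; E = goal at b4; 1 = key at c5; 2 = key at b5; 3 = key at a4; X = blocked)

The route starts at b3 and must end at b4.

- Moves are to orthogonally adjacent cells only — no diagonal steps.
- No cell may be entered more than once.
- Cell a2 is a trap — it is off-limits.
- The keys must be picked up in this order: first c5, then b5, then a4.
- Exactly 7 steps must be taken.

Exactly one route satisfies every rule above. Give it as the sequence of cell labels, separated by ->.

The waypoints must appear in the order c5, b5, a4, with no cell reused.
Route from b3: right 1 to c3, down 2 to c5, left 2 to a5, up 1 to a4, right 1 to b4 — 7 moves in all.
Check: order respected (1 at step 3, 2 at step 4, 3 at step 6); 7 moves as required.

b3 -> c3 -> c4 -> c5 -> b5 -> a5 -> a4 -> b4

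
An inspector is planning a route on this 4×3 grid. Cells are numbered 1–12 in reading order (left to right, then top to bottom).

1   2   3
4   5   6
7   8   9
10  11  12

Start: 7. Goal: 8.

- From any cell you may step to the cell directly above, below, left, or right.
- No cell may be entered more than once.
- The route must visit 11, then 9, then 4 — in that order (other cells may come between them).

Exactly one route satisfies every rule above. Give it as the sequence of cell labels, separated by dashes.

7 - 10 - 11 - 12 - 9 - 6 - 3 - 2 - 1 - 4 - 5 - 8

The waypoints must appear in the order 11, 9, 4, with no cell reused.
Route from 7: down to 10, 2× right (reaching 12), 3× up (reaching 3), 2× left (reaching 1), down to 4, right to 5, down to 8 — 11 moves in all.
Check: order respected (11 at step 2, 9 at step 4, 4 at step 9).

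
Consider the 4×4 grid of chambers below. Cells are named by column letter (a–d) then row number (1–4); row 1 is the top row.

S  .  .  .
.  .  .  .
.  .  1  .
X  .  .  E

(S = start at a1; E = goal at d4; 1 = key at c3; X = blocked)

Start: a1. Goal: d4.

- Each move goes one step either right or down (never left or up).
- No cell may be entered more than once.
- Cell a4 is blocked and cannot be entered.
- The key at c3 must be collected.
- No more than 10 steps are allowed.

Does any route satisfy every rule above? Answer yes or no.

One route that works: a1 → a2 → a3 → b3 → c3 → c4 → d4.

yes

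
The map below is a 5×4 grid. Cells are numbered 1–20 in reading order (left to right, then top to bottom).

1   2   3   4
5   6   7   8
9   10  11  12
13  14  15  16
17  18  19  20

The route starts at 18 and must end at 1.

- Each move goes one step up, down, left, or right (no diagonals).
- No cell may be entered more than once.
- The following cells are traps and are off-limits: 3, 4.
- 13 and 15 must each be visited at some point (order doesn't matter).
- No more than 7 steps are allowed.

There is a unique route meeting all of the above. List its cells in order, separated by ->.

18 -> 19 -> 15 -> 14 -> 13 -> 9 -> 5 -> 1

Any route must reach 13 and 15 and still end at 1 within 7 moves, so the order of the required stops is forced.
Route from 18: right 1 to 19, up 1 to 15, left 2 to 13, up 3 to 1 — 7 moves in all.
Check: all required cells visited; 7 ≤ 7 moves.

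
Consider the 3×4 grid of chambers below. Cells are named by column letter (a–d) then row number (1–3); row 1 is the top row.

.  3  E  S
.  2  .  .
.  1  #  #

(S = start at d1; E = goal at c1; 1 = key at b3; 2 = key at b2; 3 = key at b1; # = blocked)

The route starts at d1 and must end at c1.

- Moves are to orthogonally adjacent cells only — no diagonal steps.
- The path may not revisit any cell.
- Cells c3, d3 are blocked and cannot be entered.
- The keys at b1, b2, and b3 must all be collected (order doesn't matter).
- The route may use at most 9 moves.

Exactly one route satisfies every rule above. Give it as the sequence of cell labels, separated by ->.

d1 -> d2 -> c2 -> b2 -> b3 -> a3 -> a2 -> a1 -> b1 -> c1

Any route must reach b1, b2, and b3 and still end at c1 within 9 moves, so the order of the required stops is forced.
Route from d1: down 1 to d2, left 2 to b2, down 1 to b3, left 1 to a3, up 2 to a1, right 2 to c1 — 9 moves in all.
Check: all required cells visited; 9 ≤ 9 moves.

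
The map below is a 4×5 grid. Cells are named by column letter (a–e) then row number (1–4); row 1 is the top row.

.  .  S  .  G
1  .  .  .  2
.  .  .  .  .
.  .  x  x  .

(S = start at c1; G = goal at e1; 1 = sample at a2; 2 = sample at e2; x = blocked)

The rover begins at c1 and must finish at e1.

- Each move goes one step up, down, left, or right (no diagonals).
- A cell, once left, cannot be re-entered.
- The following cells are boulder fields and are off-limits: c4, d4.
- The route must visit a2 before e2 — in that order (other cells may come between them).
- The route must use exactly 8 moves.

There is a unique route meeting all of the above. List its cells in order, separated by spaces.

c1 b1 a1 a2 b2 c2 d2 e2 e1

The waypoints must appear in the order a2, e2, with no cell reused.
Route from c1: 2× left (reaching a1), down to a2, 4× right (reaching e2), up to e1 — 8 moves in all.
Check: order respected (1 at step 3, 2 at step 7); 8 moves as required.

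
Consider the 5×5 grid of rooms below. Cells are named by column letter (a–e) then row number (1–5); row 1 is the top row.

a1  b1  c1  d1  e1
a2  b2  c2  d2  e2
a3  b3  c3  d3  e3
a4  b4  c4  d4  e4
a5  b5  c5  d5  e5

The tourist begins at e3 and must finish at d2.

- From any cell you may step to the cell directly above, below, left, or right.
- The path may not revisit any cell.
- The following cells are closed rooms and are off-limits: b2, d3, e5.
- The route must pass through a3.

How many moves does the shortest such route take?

Any route passes through a3 somewhere between e3 and d2. Summing Manhattan distances along the two legs (e3 → a3 → d2) gives a lower bound of 4 + 4 = 8 moves.
That bound ignores the blocked cells. Measuring each leg by the fewest moves that actually steer around them (e3→a3: 6; a3→d2: 4) raises the lower bound to 10.
A route of 10 moves exists: e3 → e4 → d4 → c4 → b4 → a4 → a3 → b3 → c3 → c2 → d2.
Since 10 matches that lower bound, it is optimal.

10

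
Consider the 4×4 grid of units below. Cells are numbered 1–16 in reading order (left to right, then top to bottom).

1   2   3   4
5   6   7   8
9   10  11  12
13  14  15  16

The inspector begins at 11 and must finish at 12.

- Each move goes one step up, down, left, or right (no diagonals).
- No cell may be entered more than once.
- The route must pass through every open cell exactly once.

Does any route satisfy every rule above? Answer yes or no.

One route that works: 11 → 7 → 8 → 4 → 3 → 2 → 1 → 5 → 6 → 10 → 9 → 13 → 14 → 15 → 16 → 12.

yes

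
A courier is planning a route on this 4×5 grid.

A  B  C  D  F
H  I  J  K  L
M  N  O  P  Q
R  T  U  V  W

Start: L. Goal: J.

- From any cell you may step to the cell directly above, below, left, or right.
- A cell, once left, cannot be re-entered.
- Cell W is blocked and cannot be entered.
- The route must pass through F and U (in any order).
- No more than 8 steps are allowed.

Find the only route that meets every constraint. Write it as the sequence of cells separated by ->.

L -> F -> D -> K -> P -> V -> U -> O -> J

The 8-move cap with required stops at F, U leaves no slack for detours.
Route from L: up to F, left to D, 3× down (reaching V), left to U, 2× up (reaching J) — 8 moves in all.
Check: all required cells visited; 8 ≤ 8 moves.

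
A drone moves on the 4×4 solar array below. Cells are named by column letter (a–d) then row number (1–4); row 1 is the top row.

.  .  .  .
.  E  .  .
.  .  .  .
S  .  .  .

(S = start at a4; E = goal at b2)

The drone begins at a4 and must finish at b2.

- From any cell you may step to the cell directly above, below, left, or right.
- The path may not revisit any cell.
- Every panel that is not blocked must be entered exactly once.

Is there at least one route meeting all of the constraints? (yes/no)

yes

One route that works: a4 → a3 → a2 → a1 → b1 → c1 → d1 → d2 → d3 → d4 → c4 → b4 → b3 → c3 → c2 → b2.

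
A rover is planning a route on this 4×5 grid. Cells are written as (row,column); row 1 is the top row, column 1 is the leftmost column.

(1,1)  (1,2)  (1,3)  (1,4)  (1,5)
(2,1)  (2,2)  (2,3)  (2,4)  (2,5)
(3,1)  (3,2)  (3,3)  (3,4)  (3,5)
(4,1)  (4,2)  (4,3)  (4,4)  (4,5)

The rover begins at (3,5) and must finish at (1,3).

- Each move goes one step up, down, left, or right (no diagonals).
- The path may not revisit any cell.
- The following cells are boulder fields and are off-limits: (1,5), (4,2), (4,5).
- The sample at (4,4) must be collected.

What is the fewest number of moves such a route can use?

Any route passes through (4,4) somewhere between (3,5) and (1,3). Summing Manhattan distances along the two legs ((3,5) → (4,4) → (1,3)) gives a lower bound of 2 + 4 = 6 moves.
A route of 6 moves achieves this: (3,5) → (3,4) → (4,4) → (4,3) → (3,3) → (2,3) → (1,3).
Since 6 matches the lower bound, it is optimal.

6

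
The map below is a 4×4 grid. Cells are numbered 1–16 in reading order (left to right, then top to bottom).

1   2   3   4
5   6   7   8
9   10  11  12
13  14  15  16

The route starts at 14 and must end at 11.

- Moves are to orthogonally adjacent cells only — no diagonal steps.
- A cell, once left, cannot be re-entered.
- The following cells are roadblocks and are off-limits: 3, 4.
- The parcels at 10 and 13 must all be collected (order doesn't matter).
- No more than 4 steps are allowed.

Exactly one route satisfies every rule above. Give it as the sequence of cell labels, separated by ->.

14 -> 13 -> 9 -> 10 -> 11

The 4-move cap with required stops at 10, 13 leaves no slack for detours.
Route from 14: left to 13, up to 9, 2× right (reaching 11) — 4 moves in all.
Check: all required cells visited; 4 ≤ 4 moves.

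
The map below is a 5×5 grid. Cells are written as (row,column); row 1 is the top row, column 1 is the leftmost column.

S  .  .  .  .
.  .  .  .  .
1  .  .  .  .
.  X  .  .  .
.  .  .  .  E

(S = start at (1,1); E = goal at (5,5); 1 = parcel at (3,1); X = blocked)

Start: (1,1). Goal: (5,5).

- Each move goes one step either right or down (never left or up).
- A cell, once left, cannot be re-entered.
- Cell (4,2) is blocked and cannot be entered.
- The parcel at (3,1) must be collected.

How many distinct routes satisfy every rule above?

7

A right/down-only route from (1,1) to (5,5) makes exactly 4 down-moves and 4 right-moves in some order.
With no other constraints that would be C(8,4) = 70 routes.
Split at (3,1) and multiply the segment counts (each segment already excludes blocked cells): (1,1)→(3,1): 1; (3,1)→(5,5): 7; product = 7.
That gives 7 routes.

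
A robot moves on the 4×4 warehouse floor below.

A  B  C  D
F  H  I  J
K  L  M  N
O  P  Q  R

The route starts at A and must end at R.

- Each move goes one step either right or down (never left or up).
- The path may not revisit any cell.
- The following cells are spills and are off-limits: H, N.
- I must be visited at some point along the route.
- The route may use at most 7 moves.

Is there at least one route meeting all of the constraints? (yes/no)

One route that works: A → B → C → I → M → Q → R.

yes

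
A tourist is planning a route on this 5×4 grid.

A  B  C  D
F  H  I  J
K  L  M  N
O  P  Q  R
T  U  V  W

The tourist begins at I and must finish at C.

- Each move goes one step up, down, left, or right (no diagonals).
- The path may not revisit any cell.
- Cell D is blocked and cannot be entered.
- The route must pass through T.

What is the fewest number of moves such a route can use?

Any route passes through T somewhere between I and C. Summing Manhattan distances along the two legs (I → T → C) gives a lower bound of 5 + 6 = 11 moves.
A route of 11 moves achieves this: I → M → Q → V → U → T → O → K → F → A → B → C.
Since 11 matches the lower bound, it is optimal.

11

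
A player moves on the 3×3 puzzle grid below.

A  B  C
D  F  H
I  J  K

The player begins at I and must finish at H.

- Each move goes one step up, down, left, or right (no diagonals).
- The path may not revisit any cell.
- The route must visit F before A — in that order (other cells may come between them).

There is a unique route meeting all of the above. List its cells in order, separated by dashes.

The waypoints must appear in the order F, A, with no cell reused.
Route from I: right 1 to J, up 1 to F, left 1 to D, up 1 to A, right 2 to C, down 1 to H — 7 moves in all.
Check: order respected (F at step 2, A at step 4).

I - J - F - D - A - B - C - H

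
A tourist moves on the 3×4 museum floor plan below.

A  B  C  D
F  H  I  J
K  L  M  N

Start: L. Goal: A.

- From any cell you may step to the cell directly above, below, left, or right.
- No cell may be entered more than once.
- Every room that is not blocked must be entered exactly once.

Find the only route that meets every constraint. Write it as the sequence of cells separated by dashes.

Need to visit all 12 open cells exactly once, starting at L and ending at A.
Cell D has only two open neighbours (J and C), so the path must pass straight through it: one of those is the cell it's entered from and the other is where it exits.
Route from L: left 1 to K, up 1 to F, right 2 to I, down 1 to M, right 1 to N, up 2 to D, left 3 to A — 11 moves in all.
Check: all 12 open cells covered.

L - K - F - H - I - M - N - J - D - C - B - A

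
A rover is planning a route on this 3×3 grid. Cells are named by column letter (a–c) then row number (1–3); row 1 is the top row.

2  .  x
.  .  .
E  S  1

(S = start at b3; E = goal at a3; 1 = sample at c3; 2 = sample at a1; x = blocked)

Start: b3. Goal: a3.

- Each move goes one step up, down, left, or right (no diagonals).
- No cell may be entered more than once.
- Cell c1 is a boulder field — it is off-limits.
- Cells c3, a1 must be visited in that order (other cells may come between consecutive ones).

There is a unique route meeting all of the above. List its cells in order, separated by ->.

b3 -> c3 -> c2 -> b2 -> b1 -> a1 -> a2 -> a3

The waypoints must appear in the order c3, a1, with no cell reused.
Route from b3: right 1 to c3, up 1 to c2, left 1 to b2, up 1 to b1, left 1 to a1, down 2 to a3 — 7 moves in all.
Check: order respected (1 at step 1, 2 at step 5).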